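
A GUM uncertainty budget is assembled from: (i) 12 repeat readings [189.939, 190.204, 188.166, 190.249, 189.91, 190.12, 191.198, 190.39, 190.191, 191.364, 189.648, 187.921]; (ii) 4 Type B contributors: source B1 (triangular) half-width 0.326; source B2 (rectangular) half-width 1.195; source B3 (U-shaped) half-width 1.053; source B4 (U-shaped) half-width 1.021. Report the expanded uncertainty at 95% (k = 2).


mean = (189.939 + 190.204 + 188.166 + 190.249 + 189.91 + 190.12 + 191.198 + 190.39 + 190.191 + 191.364 + 189.648 + 187.921) / 12 = 189.9416667
s = sqrt(sum((x - mean)^2)/(n-1)) = 1.0172595
u_A = s / sqrt(n) = 1.0172595 / sqrt(12) = 0.29365752
u_B1 = 0.326 / sqrt(6) = 0.13308894
u_B2 = 1.195 / sqrt(3) = 0.68993357
u_B3 = 1.053 / sqrt(2) = 0.74458344
u_B4 = 1.021 / sqrt(2) = 0.72195602
uc = sqrt(0.29365752^2 + 0.13308894^2 + 0.68993357^2 + 0.74458344^2 + 0.72195602^2) = 1.2866937
U = k * uc = 2 * 1.2866937
U = 2.5734

2.5734


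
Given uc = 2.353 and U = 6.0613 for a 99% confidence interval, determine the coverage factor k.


k = U / uc
k = 6.0613 / 2.353
k = 2.576

2.576


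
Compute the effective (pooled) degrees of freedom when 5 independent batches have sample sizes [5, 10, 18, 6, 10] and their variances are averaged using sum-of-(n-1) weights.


nu = sum_i (n_i - 1)
nu = ((5 - 1) + (10 - 1) + (18 - 1) + (6 - 1) + (10 - 1))
nu = 4 + 9 + 17 + 5 + 9
nu = 44

44


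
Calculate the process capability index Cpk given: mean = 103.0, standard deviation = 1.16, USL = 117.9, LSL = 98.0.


Cpu = (USL - mean) / (3*sigma) = (117.9 - 103.0) / (3*1.16) = 4.2816
Cpl = (mean - LSL) / (3*sigma) = (103.0 - 98.0) / (3*1.16) = 1.4368
Cpk = min(Cpu, Cpl) = 1.4368

1.4368


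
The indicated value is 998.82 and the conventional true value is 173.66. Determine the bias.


Systematic error = measured - true
= 998.82 - 173.66
= 825.1600

825.1600


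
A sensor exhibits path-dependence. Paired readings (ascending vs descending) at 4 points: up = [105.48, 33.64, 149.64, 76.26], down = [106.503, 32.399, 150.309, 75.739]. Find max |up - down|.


|105.48 - 106.503| = 1.0230
|33.64 - 32.399| = 1.2410
|149.64 - 150.309| = 0.6690
|76.26 - 75.739| = 0.5210
hysteresis = max(diffs) = 1.2410

1.2410


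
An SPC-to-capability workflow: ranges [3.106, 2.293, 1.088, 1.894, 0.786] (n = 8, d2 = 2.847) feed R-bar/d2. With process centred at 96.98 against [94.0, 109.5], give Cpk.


R_bar = (3.106 + 2.293 + 1.088 + 1.894 + 0.786) / 5 = 1.8334
sigma = R_bar / d2 = 1.8334 / 2.847 = 0.64397612
Cp = (USL - LSL)/(6*sigma) = (109.5 - 94.0)/(6*0.64397612) = 4.0115
Cpu = (109.5 - 96.98)/(3*0.64397612) = 6.4806
Cpl = (96.98 - 94.0)/(3*0.64397612) = 1.5425
Cpk = min(Cpu, Cpl) = 1.5425

1.5425


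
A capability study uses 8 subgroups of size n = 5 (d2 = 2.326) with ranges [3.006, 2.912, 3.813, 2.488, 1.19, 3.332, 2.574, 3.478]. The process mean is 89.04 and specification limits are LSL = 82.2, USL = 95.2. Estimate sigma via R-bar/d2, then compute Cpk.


R_bar = (3.006 + 2.912 + 3.813 + 2.488 + 1.19 + 3.332 + 2.574 + 3.478) / 8 = 2.849125
sigma = R_bar / d2 = 2.849125 / 2.326 = 1.2249033
Cp = (USL - LSL)/(6*sigma) = (95.2 - 82.2)/(6*1.2249033) = 1.7688
Cpu = (95.2 - 89.04)/(3*1.2249033) = 1.6763
Cpl = (89.04 - 82.2)/(3*1.2249033) = 1.8614
Cpk = min(Cpu, Cpl) = 1.6763

1.6763


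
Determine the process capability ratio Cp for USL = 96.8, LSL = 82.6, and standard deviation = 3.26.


Cp = (USL - LSL) / (6 * sigma)
= (96.8 - 82.6) / (6 * 3.26)
= 14.2000 / 19.5600
= 0.7260

0.7260


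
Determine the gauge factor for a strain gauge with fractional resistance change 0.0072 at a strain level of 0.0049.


GF = (dR/R) / epsilon
= 0.0072 / 0.0049
= 1.4694

1.4694


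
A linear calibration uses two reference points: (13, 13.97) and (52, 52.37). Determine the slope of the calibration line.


slope = (y2 - y1) / (x2 - x1)
= (52.37 - 13.97) / (52 - 13)
= 38.4000 / 39
= 0.9846

0.9846


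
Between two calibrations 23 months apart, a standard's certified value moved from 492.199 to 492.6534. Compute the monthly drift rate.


rate = (v2 - v1) / months
= (492.6534 - 492.199) / 23
= 0.4544 / 23
= 0.0198

0.0198


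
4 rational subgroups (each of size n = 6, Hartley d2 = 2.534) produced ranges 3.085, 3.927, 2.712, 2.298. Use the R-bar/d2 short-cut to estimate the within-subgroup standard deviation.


R_bar = (3.085 + 3.927 + 2.712 + 2.298) / 4
R_bar = 12.022 / 4 = 3.0055
sigma_hat = R_bar / d2 = 3.0055 / 2.534 = 1.1861

1.1861


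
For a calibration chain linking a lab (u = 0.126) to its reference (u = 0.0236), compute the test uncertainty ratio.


TUR = u_lab / u_ref
= 0.126 / 0.0236
= 5.3390

5.3390


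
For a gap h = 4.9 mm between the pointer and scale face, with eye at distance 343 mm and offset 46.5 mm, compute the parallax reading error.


error = h * offset / d
= 4.9 * 46.5 / 343
= 0.6643

0.6643


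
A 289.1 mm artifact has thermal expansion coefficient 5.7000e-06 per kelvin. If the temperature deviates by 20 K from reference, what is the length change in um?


dL = L * alpha * dT
= 289.1 * 5.7000e-06 * 20
= 0.0329574 mm
dL_um = 0.0329574 * 1000 = 32.9574 um

32.9574


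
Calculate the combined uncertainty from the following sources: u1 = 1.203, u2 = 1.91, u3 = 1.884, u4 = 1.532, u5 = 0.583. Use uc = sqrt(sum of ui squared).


uc = sqrt(1.203^2 + 1.91^2 + 1.884^2 + 1.532^2 + 0.583^2)
uc = sqrt(11.331678)
uc = 3.3663

3.3663


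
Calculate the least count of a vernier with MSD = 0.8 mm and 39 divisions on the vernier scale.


LC = MSD / n_div
= 0.8 / 39
= 0.0205

0.0205


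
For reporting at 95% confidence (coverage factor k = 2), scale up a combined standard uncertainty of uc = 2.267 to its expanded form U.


U = k * uc
U = 2 * 2.267
U = 4.5340

4.5340


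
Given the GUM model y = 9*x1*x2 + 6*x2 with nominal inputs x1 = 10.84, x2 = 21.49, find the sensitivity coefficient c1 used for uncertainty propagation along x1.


y = 9*x1*x2 + 6*x2
dy/dx1 = 9*x2
Evaluate at x2 = 21.49: c1 = 9 * 21.49
c1 = 193.4100

193.4100


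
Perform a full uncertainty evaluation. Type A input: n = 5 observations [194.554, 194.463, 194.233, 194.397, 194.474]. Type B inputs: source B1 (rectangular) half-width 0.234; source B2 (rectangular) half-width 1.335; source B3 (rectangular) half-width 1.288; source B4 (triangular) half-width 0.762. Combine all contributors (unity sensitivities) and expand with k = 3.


mean = (194.554 + 194.463 + 194.233 + 194.397 + 194.474) / 5 = 194.4242
s = sqrt(sum((x - mean)^2)/(n-1)) = 0.12055165
u_A = s / sqrt(n) = 0.12055165 / sqrt(5) = 0.053912337
u_B1 = 0.234 / sqrt(3) = 0.13509996
u_B2 = 1.335 / sqrt(3) = 0.77076261
u_B3 = 1.288 / sqrt(3) = 0.74362715
u_B4 = 0.762 / sqrt(6) = 0.3110852
uc = sqrt(0.053912337^2 + 0.13509996^2 + 0.77076261^2 + 0.74362715^2 + 0.3110852^2) = 1.1247172
U = k * uc = 3 * 1.1247172
U = 3.3742

3.3742


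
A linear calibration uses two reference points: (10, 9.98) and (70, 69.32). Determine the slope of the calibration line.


slope = (y2 - y1) / (x2 - x1)
= (69.32 - 9.98) / (70 - 10)
= 59.3400 / 60
= 0.9890

0.9890


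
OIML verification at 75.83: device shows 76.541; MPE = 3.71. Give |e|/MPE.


e = indication - reference = 76.541 - 75.83 = 0.7110
|e| = 0.7110
ratio = |e| / MPE = 0.7110 / 3.71
ratio = 0.1916

0.1916


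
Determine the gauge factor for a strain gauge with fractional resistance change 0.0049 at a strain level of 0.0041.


GF = (dR/R) / epsilon
= 0.0049 / 0.0041
= 1.1951

1.1951


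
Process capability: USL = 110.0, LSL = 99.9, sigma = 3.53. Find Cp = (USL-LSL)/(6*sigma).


Cp = (USL - LSL) / (6 * sigma)
= (110.0 - 99.9) / (6 * 3.53)
= 10.1000 / 21.1800
= 0.4769

0.4769


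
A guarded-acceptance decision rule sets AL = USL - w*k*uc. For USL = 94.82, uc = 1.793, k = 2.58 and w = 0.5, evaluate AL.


U = k * uc = 2.58 * 1.793 = 4.62594
guard band g = w * U = 0.5 * 4.62594 = 2.31297
AL = USL - g = 94.82 - 2.31297
AL = 92.5070

92.5070


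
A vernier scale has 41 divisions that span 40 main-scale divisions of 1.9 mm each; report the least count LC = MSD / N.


LC = MSD / n_div
= 1.9 / 41
= 0.0463

0.0463


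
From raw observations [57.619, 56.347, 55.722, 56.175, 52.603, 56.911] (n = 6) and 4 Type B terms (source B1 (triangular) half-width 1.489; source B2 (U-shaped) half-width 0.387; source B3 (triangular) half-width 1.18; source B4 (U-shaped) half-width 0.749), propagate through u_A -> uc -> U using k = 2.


mean = (57.619 + 56.347 + 55.722 + 56.175 + 52.603 + 56.911) / 6 = 55.89616667
s = sqrt(sum((x - mean)^2)/(n-1)) = 1.7409377
u_A = s / sqrt(n) = 1.7409377 / sqrt(6) = 0.71073484
u_B1 = 1.489 / sqrt(6) = 0.6078817
u_B2 = 0.387 / sqrt(2) = 0.27365032
u_B3 = 1.18 / sqrt(6) = 0.48173298
u_B4 = 0.749 / sqrt(2) = 0.52962298
uc = sqrt(0.71073484^2 + 0.6078817^2 + 0.27365032^2 + 0.48173298^2 + 0.52962298^2) = 1.2091798
U = k * uc = 2 * 1.2091798
U = 2.4184

2.4184


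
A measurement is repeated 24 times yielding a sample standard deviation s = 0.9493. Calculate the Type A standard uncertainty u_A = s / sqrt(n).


u_A = s / sqrt(n)
u_A = 0.9493 / sqrt(24)
u_A = 0.9493 / 4.8989795
u_A = 0.1938

0.1938


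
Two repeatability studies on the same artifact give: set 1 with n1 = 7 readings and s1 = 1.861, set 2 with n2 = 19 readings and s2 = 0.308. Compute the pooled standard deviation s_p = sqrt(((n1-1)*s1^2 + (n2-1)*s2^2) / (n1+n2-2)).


s_p = sqrt(((n1-1)*s1^2 + (n2-1)*s2^2) / (n1+n2-2))
numerator = (7-1)*1.861^2 + (19-1)*0.308^2 = 20.779926 + 1.707552 = 22.487478
denominator = 7 + 19 - 2 = 24
s_p^2 = 22.487478 / 24 = 0.93697825
s_p = sqrt(0.93697825) = 0.9680

0.9680


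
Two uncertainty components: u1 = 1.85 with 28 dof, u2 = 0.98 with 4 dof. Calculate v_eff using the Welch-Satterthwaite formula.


uc = sqrt(u1^2 + u2^2) = sqrt(1.85^2 + 0.98^2) = 2.0935377
v_eff = uc^4 / (u1^4/v1 + u2^4/v2)
= 2.0935377^4 / (1.85^4/28 + 0.98^4/4)
= 19.209813 / 0.64893155
v_eff = 29.6022

29.6022


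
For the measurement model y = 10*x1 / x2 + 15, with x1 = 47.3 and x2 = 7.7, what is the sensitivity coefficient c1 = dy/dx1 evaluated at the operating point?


y = 10*x1 / x2 + 15
dy/dx1 = 10/x2
Evaluate at x2 = 7.7: c1 = 10 / 7.7
c1 = 1.2987

1.2987


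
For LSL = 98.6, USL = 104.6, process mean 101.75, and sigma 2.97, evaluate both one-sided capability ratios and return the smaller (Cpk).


Cpu = (USL - mean) / (3*sigma) = (104.6 - 101.75) / (3*2.97) = 0.3199
Cpl = (mean - LSL) / (3*sigma) = (101.75 - 98.6) / (3*2.97) = 0.3535
Cpk = min(Cpu, Cpl) = 0.3199

0.3199


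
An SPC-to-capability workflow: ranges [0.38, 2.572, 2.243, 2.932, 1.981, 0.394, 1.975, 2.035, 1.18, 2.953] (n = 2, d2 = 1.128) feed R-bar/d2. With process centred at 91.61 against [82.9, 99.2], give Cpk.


R_bar = (0.38 + 2.572 + 2.243 + 2.932 + 1.981 + 0.394 + 1.975 + 2.035 + 1.18 + 2.953) / 10 = 1.8645
sigma = R_bar / d2 = 1.8645 / 1.128 = 1.6529255
Cp = (USL - LSL)/(6*sigma) = (99.2 - 82.9)/(6*1.6529255) = 1.6436
Cpu = (99.2 - 91.61)/(3*1.6529255) = 1.5306
Cpl = (91.61 - 82.9)/(3*1.6529255) = 1.7565
Cpk = min(Cpu, Cpl) = 1.5306

1.5306


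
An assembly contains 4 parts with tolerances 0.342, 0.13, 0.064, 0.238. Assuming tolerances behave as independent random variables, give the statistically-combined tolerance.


RSS = sqrt(0.342^2 + 0.13^2 + 0.064^2 + 0.238^2)
= sqrt(0.194604)
= 0.4411

0.4411


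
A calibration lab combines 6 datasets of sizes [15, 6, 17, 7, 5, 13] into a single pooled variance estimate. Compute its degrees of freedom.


nu = sum_i (n_i - 1)
nu = ((15 - 1) + (6 - 1) + (17 - 1) + (7 - 1) + (5 - 1) + (13 - 1))
nu = 14 + 5 + 16 + 6 + 4 + 12
nu = 57

57


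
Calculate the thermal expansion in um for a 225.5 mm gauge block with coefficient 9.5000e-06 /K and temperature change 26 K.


dL = L * alpha * dT
= 225.5 * 9.5000e-06 * 26
= 0.0556985 mm
dL_um = 0.0556985 * 1000 = 55.6985 um

55.6985


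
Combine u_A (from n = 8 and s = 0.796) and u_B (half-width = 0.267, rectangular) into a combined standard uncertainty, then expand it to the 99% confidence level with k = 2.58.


u_A = s / sqrt(n) = 0.796 / sqrt(8) = 0.2814285
u_B = half_width / sqrt(3) = 0.267 / sqrt(3) = 0.15415252
uc = sqrt(u_A^2 + u_B^2) = sqrt(0.2814285^2 + 0.15415252^2) = 0.3208816
U = k * uc = 2.58 * 0.3208816
U = 0.8279

0.8279


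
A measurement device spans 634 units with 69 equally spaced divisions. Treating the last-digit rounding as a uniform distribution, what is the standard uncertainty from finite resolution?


resolution = range / divisions
resolution = 634 / 69 = 9.1884058
u_res = resolution / (2*sqrt(3))
u_res = 9.1884058 / 3.4641016
u_res = 2.6525

2.6525


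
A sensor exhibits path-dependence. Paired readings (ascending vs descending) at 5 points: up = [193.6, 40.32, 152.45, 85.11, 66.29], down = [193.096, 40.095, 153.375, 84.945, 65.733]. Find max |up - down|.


|193.6 - 193.096| = 0.5040
|40.32 - 40.095| = 0.2250
|152.45 - 153.375| = 0.9250
|85.11 - 84.945| = 0.1650
|66.29 - 65.733| = 0.5570
hysteresis = max(diffs) = 0.9250

0.9250


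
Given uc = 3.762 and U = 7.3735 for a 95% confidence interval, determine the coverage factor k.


k = U / uc
k = 7.3735 / 3.762
k = 1.96

1.96


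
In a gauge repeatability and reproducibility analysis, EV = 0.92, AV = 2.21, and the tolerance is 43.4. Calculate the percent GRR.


GRR = sqrt(EV^2 + AV^2) = sqrt(0.92^2 + 2.21^2) = 2.3938463
%GRR = GRR / tol * 100 = 2.3938463 / 43.4 * 100
%GRR = 5.5158

5.5158


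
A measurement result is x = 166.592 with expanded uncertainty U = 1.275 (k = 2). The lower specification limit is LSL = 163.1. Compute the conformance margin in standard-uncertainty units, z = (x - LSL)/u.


u = U / k = 1.275 / 2 = 0.6375
margin = |LSL - x| = |163.1 - 166.592| = 3.492
z = margin / u = 3.492 / 0.6375
z = 5.4776

5.4776


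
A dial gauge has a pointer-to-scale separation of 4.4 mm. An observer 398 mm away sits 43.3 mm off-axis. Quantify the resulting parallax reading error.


error = h * offset / d
= 4.4 * 43.3 / 398
= 0.4787

0.4787


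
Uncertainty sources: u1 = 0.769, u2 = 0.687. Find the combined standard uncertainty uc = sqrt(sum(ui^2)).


uc = sqrt(0.769^2 + 0.687^2)
uc = sqrt(1.06333)
uc = 1.0312

1.0312


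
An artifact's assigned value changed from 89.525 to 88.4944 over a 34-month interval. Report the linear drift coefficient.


rate = (v2 - v1) / months
= (88.4944 - 89.525) / 34
= -1.0306 / 34
= -0.0303

-0.0303


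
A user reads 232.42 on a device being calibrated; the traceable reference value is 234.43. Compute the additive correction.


Correction = standard - reading
= 234.43 - 232.42
= 2.0100

2.0100


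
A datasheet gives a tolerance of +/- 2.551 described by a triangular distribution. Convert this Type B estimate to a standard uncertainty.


u_B = half_width / sqrt(6)
u_B = 2.551 / 2.4494897
u_B = 1.0414

1.0414


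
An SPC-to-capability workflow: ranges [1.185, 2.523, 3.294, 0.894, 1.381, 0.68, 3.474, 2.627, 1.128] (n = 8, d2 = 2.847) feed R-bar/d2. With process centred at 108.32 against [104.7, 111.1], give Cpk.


R_bar = (1.185 + 2.523 + 3.294 + 0.894 + 1.381 + 0.68 + 3.474 + 2.627 + 1.128) / 9 = 1.9095556
sigma = R_bar / d2 = 1.9095556 / 2.847 = 0.67072554
Cp = (USL - LSL)/(6*sigma) = (111.1 - 104.7)/(6*0.67072554) = 1.5903
Cpu = (111.1 - 108.32)/(3*0.67072554) = 1.3816
Cpl = (108.32 - 104.7)/(3*0.67072554) = 1.7990
Cpk = min(Cpu, Cpl) = 1.3816

1.3816


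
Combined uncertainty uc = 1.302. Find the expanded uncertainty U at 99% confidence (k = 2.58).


U = k * uc
U = 2.58 * 1.302
U = 3.3592

3.3592


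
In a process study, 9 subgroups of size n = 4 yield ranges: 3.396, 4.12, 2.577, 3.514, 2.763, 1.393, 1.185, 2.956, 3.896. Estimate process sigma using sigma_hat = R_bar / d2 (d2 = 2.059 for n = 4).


R_bar = (3.396 + 4.12 + 2.577 + 3.514 + 2.763 + 1.393 + 1.185 + 2.956 + 3.896) / 9
R_bar = 25.8 / 9 = 2.8666667
sigma_hat = R_bar / d2 = 2.8666667 / 2.059 = 1.3923

1.3923


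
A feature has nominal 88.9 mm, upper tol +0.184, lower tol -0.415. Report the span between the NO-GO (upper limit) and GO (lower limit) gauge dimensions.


GO = nominal - lower_tol (smallest hole = maximum material condition)
GO = 88.9 - 0.415 = 88.485
NO-GO = nominal + upper_tol (largest hole = least material condition)
NO-GO = 88.9 + 0.184 = 89.084
spread = NO-GO - GO = 89.084 - 88.485 = 0.5990

0.5990


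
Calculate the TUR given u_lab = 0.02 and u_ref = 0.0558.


TUR = u_lab / u_ref
= 0.02 / 0.0558
= 0.3584

0.3584


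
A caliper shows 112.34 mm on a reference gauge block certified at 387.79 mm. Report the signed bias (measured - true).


Systematic error = measured - true
= 112.34 - 387.79
= -275.4500

-275.4500


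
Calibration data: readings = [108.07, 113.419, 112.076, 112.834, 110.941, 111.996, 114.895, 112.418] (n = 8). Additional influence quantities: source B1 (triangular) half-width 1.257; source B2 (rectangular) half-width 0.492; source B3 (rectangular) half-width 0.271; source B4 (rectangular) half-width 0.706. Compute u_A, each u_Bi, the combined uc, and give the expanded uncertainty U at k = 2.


mean = (108.07 + 113.419 + 112.076 + 112.834 + 110.941 + 111.996 + 114.895 + 112.418) / 8 = 112.081125
s = sqrt(sum((x - mean)^2)/(n-1)) = 1.9922847
u_A = s / sqrt(n) = 1.9922847 / sqrt(8) = 0.70437901
u_B1 = 1.257 / sqrt(6) = 0.5131681
u_B2 = 0.492 / sqrt(3) = 0.28405633
u_B3 = 0.271 / sqrt(3) = 0.15646192
u_B4 = 0.706 / sqrt(3) = 0.40760929
uc = sqrt(0.70437901^2 + 0.5131681^2 + 0.28405633^2 + 0.15646192^2 + 0.40760929^2) = 1.0152857
U = k * uc = 2 * 1.0152857
U = 2.0306

2.0306


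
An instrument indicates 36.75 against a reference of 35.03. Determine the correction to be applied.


Correction = standard - reading
= 35.03 - 36.75
= -1.7200

-1.7200


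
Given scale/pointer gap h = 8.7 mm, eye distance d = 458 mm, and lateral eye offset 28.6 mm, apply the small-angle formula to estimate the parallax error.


error = h * offset / d
= 8.7 * 28.6 / 458
= 0.5433

0.5433


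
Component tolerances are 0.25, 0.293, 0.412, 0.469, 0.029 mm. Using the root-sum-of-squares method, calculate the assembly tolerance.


RSS = sqrt(0.25^2 + 0.293^2 + 0.412^2 + 0.469^2 + 0.029^2)
= sqrt(0.538895)
= 0.7341

0.7341


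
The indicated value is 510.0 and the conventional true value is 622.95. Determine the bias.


Systematic error = measured - true
= 510.0 - 622.95
= -112.9500

-112.9500


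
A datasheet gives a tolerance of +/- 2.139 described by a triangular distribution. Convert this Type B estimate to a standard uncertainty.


u_B = half_width / sqrt(6)
u_B = 2.139 / 2.4494897
u_B = 0.8732

0.8732


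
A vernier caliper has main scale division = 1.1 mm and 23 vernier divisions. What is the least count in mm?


LC = MSD / n_div
= 1.1 / 23
= 0.0478

0.0478


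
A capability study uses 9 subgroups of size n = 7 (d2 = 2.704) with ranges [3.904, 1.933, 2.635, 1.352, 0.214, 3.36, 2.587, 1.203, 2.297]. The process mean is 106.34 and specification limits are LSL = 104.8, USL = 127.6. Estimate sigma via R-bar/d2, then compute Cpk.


R_bar = (3.904 + 1.933 + 2.635 + 1.352 + 0.214 + 3.36 + 2.587 + 1.203 + 2.297) / 9 = 2.165
sigma = R_bar / d2 = 2.165 / 2.704 = 0.80066568
Cp = (USL - LSL)/(6*sigma) = (127.6 - 104.8)/(6*0.80066568) = 4.7461
Cpu = (127.6 - 106.34)/(3*0.80066568) = 8.8510
Cpl = (106.34 - 104.8)/(3*0.80066568) = 0.6411
Cpk = min(Cpu, Cpl) = 0.6411

0.6411


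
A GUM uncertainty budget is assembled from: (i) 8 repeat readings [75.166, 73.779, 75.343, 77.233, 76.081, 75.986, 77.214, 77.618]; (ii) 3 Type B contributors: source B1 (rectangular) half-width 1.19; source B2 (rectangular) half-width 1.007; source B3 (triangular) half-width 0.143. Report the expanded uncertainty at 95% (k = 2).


mean = (75.166 + 73.779 + 75.343 + 77.233 + 76.081 + 75.986 + 77.214 + 77.618) / 8 = 76.0525
s = sqrt(sum((x - mean)^2)/(n-1)) = 1.2904463
u_A = s / sqrt(n) = 1.2904463 / sqrt(8) = 0.45624166
u_B1 = 1.19 / sqrt(3) = 0.68704682
u_B2 = 1.007 / sqrt(3) = 0.58139172
u_B3 = 0.143 / sqrt(6) = 0.058379506
uc = sqrt(0.45624166^2 + 0.68704682^2 + 0.58139172^2 + 0.058379506^2) = 1.0107494
U = k * uc = 2 * 1.0107494
U = 2.0215

2.0215


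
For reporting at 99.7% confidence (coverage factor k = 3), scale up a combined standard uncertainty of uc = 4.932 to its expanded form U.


U = k * uc
U = 3 * 4.932
U = 14.7960

14.7960


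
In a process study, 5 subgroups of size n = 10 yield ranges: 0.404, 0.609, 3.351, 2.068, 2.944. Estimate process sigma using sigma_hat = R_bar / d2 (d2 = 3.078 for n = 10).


R_bar = (0.404 + 0.609 + 3.351 + 2.068 + 2.944) / 5
R_bar = 9.376 / 5 = 1.8752
sigma_hat = R_bar / d2 = 1.8752 / 3.078 = 0.6092

0.6092


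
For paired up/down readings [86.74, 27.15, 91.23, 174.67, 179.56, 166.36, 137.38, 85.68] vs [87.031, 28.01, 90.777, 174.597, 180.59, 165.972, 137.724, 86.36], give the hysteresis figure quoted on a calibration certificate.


|86.74 - 87.031| = 0.2910
|27.15 - 28.01| = 0.8600
|91.23 - 90.777| = 0.4530
|174.67 - 174.597| = 0.0730
|179.56 - 180.59| = 1.0300
|166.36 - 165.972| = 0.3880
|137.38 - 137.724| = 0.3440
|85.68 - 86.36| = 0.6800
hysteresis = max(diffs) = 1.0300

1.0300


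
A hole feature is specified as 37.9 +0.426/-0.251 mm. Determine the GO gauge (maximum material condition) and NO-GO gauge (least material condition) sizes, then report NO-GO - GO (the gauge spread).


GO = nominal - lower_tol (smallest hole = maximum material condition)
GO = 37.9 - 0.251 = 37.649
NO-GO = nominal + upper_tol (largest hole = least material condition)
NO-GO = 37.9 + 0.426 = 38.326
spread = NO-GO - GO = 38.326 - 37.649 = 0.6770

0.6770


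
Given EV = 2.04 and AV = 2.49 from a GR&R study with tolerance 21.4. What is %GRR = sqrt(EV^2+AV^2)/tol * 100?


GRR = sqrt(EV^2 + AV^2) = sqrt(2.04^2 + 2.49^2) = 3.2189595
%GRR = GRR / tol * 100 = 3.2189595 / 21.4 * 100
%GRR = 15.0419

15.0419


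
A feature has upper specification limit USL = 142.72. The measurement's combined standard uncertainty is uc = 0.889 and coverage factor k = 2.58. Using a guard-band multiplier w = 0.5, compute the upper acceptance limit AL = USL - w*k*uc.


U = k * uc = 2.58 * 0.889 = 2.29362
guard band g = w * U = 0.5 * 2.29362 = 1.14681
AL = USL - g = 142.72 - 1.14681
AL = 141.5732

141.5732


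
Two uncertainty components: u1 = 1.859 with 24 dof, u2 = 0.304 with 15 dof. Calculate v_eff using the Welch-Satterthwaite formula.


uc = sqrt(u1^2 + u2^2) = sqrt(1.859^2 + 0.304^2) = 1.8836924
v_eff = uc^4 / (u1^4/v1 + u2^4/v2)
= 1.8836924^4 / (1.859^4/24 + 0.304^4/15)
= 12.590412 / 0.49819911
v_eff = 25.2718

25.2718


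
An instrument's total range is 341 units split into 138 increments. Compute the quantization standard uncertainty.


resolution = range / divisions
resolution = 341 / 138 = 2.4710145
u_res = resolution / (2*sqrt(3))
u_res = 2.4710145 / 3.4641016
u_res = 0.7133

0.7133


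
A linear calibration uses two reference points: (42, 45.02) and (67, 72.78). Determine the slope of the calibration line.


slope = (y2 - y1) / (x2 - x1)
= (72.78 - 45.02) / (67 - 42)
= 27.7600 / 25
= 1.1104

1.1104


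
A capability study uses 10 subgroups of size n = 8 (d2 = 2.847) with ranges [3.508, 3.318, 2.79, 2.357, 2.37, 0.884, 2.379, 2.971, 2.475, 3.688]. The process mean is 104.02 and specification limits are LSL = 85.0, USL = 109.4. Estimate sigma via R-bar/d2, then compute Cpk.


R_bar = (3.508 + 3.318 + 2.79 + 2.357 + 2.37 + 0.884 + 2.379 + 2.971 + 2.475 + 3.688) / 10 = 2.674
sigma = R_bar / d2 = 2.674 / 2.847 = 0.93923428
Cp = (USL - LSL)/(6*sigma) = (109.4 - 85.0)/(6*0.93923428) = 4.3298
Cpu = (109.4 - 104.02)/(3*0.93923428) = 1.9094
Cpl = (104.02 - 85.0)/(3*0.93923428) = 6.7502
Cpk = min(Cpu, Cpl) = 1.9094

1.9094


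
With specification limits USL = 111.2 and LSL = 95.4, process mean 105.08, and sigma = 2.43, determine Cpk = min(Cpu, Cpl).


Cpu = (USL - mean) / (3*sigma) = (111.2 - 105.08) / (3*2.43) = 0.8395
Cpl = (mean - LSL) / (3*sigma) = (105.08 - 95.4) / (3*2.43) = 1.3278
Cpk = min(Cpu, Cpl) = 0.8395

0.8395


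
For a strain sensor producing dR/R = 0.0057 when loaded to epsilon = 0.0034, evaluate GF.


GF = (dR/R) / epsilon
= 0.0057 / 0.0034
= 1.6765

1.6765


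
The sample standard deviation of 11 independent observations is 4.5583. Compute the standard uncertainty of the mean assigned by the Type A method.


u_A = s / sqrt(n)
u_A = 4.5583 / sqrt(11)
u_A = 4.5583 / 3.3166248
u_A = 1.3744

1.3744


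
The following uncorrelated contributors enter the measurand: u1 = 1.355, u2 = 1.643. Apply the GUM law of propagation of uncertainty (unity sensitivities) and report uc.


uc = sqrt(1.355^2 + 1.643^2)
uc = sqrt(4.535474)
uc = 2.1297

2.1297


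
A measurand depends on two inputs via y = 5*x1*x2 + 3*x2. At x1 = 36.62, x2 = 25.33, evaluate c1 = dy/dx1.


y = 5*x1*x2 + 3*x2
dy/dx1 = 5*x2
Evaluate at x2 = 25.33: c1 = 5 * 25.33
c1 = 126.6500

126.6500


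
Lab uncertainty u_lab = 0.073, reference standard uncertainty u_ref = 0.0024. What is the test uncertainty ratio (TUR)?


TUR = u_lab / u_ref
= 0.073 / 0.0024
= 30.4167

30.4167


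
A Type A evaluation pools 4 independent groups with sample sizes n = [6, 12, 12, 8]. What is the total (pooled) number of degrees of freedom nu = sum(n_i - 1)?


nu = sum_i (n_i - 1)
nu = ((6 - 1) + (12 - 1) + (12 - 1) + (8 - 1))
nu = 5 + 11 + 11 + 7
nu = 34

34


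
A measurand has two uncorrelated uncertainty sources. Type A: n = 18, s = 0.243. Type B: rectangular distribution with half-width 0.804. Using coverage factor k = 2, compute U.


u_A = s / sqrt(n) = 0.243 / sqrt(18) = 0.057275649
u_B = half_width / sqrt(3) = 0.804 / sqrt(3) = 0.46418962
uc = sqrt(u_A^2 + u_B^2) = sqrt(0.057275649^2 + 0.46418962^2) = 0.46770985
U = k * uc = 2 * 0.46770985
U = 0.9354

0.9354


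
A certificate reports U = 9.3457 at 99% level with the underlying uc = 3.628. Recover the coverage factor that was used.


k = U / uc
k = 9.3457 / 3.628
k = 2.576

2.576


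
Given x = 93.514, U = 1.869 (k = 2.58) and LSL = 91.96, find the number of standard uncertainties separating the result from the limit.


u = U / k = 1.869 / 2.58 = 0.7244186
margin = |LSL - x| = |91.96 - 93.514| = 1.554
z = margin / u = 1.554 / 0.7244186
z = 2.1452

2.1452


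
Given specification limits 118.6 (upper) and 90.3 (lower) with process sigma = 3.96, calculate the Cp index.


Cp = (USL - LSL) / (6 * sigma)
= (118.6 - 90.3) / (6 * 3.96)
= 28.3000 / 23.7600
= 1.1911

1.1911


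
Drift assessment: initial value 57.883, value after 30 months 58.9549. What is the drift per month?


rate = (v2 - v1) / months
= (58.9549 - 57.883) / 30
= 1.0719 / 30
= 0.0357

0.0357


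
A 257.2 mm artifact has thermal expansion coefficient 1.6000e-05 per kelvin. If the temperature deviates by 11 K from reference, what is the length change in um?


dL = L * alpha * dT
= 257.2 * 1.6000e-05 * 11
= 0.0452672 mm
dL_um = 0.0452672 * 1000 = 45.2672 um

45.2672


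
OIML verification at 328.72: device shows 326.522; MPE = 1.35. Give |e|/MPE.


e = indication - reference = 326.522 - 328.72 = -2.1980
|e| = 2.1980
ratio = |e| / MPE = 2.1980 / 1.35
ratio = 1.6281

1.6281


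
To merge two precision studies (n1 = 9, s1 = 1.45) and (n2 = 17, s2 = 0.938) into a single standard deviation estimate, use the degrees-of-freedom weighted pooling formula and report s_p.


s_p = sqrt(((n1-1)*s1^2 + (n2-1)*s2^2) / (n1+n2-2))
numerator = (9-1)*1.45^2 + (17-1)*0.938^2 = 16.82 + 14.077504 = 30.897504
denominator = 9 + 17 - 2 = 24
s_p^2 = 30.897504 / 24 = 1.287396
s_p = sqrt(1.287396) = 1.1346

1.1346


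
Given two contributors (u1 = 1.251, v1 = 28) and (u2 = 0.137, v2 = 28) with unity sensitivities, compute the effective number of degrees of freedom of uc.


uc = sqrt(u1^2 + u2^2) = sqrt(1.251^2 + 0.137^2) = 1.2584792
v_eff = uc^4 / (u1^4/v1 + u2^4/v2)
= 1.2584792^4 / (1.251^4/28 + 0.137^4/28)
= 2.5083271 / 0.087485014
v_eff = 28.6715

28.6715


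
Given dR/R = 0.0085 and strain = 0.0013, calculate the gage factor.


GF = (dR/R) / epsilon
= 0.0085 / 0.0013
= 6.5385

6.5385


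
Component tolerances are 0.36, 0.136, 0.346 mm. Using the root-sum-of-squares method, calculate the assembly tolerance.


RSS = sqrt(0.36^2 + 0.136^2 + 0.346^2)
= sqrt(0.267812)
= 0.5175

0.5175


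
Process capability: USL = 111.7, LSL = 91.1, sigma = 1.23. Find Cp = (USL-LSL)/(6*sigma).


Cp = (USL - LSL) / (6 * sigma)
= (111.7 - 91.1) / (6 * 1.23)
= 20.6000 / 7.3800
= 2.7913

2.7913


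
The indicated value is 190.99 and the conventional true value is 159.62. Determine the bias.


Systematic error = measured - true
= 190.99 - 159.62
= 31.3700

31.3700


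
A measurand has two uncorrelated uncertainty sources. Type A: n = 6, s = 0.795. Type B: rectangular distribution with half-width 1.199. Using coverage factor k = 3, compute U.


u_A = s / sqrt(n) = 0.795 / sqrt(6) = 0.32455739
u_B = half_width / sqrt(3) = 1.199 / sqrt(3) = 0.69224297
uc = sqrt(u_A^2 + u_B^2) = sqrt(0.32455739^2 + 0.69224297^2) = 0.76455074
U = k * uc = 3 * 0.76455074
U = 2.2937

2.2937


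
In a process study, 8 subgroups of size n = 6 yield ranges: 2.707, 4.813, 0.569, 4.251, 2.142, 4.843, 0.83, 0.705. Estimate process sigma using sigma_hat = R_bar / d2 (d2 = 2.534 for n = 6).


R_bar = (2.707 + 4.813 + 0.569 + 4.251 + 2.142 + 4.843 + 0.83 + 0.705) / 8
R_bar = 20.86 / 8 = 2.6075
sigma_hat = R_bar / d2 = 2.6075 / 2.534 = 1.0290

1.0290


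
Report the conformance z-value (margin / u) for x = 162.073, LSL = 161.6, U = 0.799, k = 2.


u = U / k = 0.799 / 2 = 0.3995
margin = |LSL - x| = |161.6 - 162.073| = 0.473
z = margin / u = 0.473 / 0.3995
z = 1.1840

1.1840


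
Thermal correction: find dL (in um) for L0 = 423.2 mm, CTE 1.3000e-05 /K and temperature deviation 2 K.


dL = L * alpha * dT
= 423.2 * 1.3000e-05 * 2
= 0.0110032 mm
dL_um = 0.0110032 * 1000 = 11.0032 um

11.0032


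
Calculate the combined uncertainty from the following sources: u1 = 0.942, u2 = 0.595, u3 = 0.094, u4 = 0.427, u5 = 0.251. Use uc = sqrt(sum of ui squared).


uc = sqrt(0.942^2 + 0.595^2 + 0.094^2 + 0.427^2 + 0.251^2)
uc = sqrt(1.495555)
uc = 1.2229

1.2229


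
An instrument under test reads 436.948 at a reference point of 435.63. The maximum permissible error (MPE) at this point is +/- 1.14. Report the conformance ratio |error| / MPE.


e = indication - reference = 436.948 - 435.63 = 1.3180
|e| = 1.3180
ratio = |e| / MPE = 1.3180 / 1.14
ratio = 1.1561

1.1561


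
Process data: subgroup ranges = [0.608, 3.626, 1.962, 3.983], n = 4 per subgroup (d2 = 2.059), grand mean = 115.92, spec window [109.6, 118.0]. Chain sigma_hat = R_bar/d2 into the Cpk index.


R_bar = (0.608 + 3.626 + 1.962 + 3.983) / 4 = 2.54475
sigma = R_bar / d2 = 2.54475 / 2.059 = 1.2359155
Cp = (USL - LSL)/(6*sigma) = (118.0 - 109.6)/(6*1.2359155) = 1.1328
Cpu = (118.0 - 115.92)/(3*1.2359155) = 0.5610
Cpl = (115.92 - 109.6)/(3*1.2359155) = 1.7045
Cpk = min(Cpu, Cpl) = 0.5610

0.5610


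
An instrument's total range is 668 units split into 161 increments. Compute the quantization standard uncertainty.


resolution = range / divisions
resolution = 668 / 161 = 4.1490683
u_res = resolution / (2*sqrt(3))
u_res = 4.1490683 / 3.4641016
u_res = 1.1977

1.1977


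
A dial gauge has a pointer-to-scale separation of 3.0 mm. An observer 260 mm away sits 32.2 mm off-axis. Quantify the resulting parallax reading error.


error = h * offset / d
= 3.0 * 32.2 / 260
= 0.3715

0.3715


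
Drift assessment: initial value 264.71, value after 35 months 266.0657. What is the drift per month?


rate = (v2 - v1) / months
= (266.0657 - 264.71) / 35
= 1.3557 / 35
= 0.0387

0.0387


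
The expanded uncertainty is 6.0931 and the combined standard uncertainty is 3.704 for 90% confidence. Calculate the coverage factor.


k = U / uc
k = 6.0931 / 3.704
k = 1.645

1.645


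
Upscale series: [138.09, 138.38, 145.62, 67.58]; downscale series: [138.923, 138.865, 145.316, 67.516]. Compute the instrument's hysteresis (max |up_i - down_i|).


|138.09 - 138.923| = 0.8330
|138.38 - 138.865| = 0.4850
|145.62 - 145.316| = 0.3040
|67.58 - 67.516| = 0.0640
hysteresis = max(diffs) = 0.8330

0.8330


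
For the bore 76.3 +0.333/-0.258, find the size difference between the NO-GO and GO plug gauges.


GO = nominal - lower_tol (smallest hole = maximum material condition)
GO = 76.3 - 0.258 = 76.042
NO-GO = nominal + upper_tol (largest hole = least material condition)
NO-GO = 76.3 + 0.333 = 76.633
spread = NO-GO - GO = 76.633 - 76.042 = 0.5910

0.5910


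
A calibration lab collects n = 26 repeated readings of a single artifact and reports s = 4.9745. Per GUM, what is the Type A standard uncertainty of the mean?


u_A = s / sqrt(n)
u_A = 4.9745 / sqrt(26)
u_A = 4.9745 / 5.0990195
u_A = 0.9756

0.9756


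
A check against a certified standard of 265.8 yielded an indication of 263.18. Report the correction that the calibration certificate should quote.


Correction = standard - reading
= 265.8 - 263.18
= 2.6200

2.6200


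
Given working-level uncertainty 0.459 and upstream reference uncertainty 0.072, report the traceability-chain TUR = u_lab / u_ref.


TUR = u_lab / u_ref
= 0.459 / 0.072
= 6.3750

6.3750


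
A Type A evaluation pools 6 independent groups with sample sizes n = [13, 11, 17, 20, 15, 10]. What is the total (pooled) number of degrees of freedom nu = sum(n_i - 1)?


nu = sum_i (n_i - 1)
nu = ((13 - 1) + (11 - 1) + (17 - 1) + (20 - 1) + (15 - 1) + (10 - 1))
nu = 12 + 10 + 16 + 19 + 14 + 9
nu = 80

80


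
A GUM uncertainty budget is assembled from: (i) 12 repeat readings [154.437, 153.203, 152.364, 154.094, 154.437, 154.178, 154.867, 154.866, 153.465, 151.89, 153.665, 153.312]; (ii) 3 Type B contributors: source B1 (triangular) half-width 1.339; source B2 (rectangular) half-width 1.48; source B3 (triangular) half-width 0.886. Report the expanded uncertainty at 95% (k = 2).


mean = (154.437 + 153.203 + 152.364 + 154.094 + 154.437 + 154.178 + 154.867 + 154.866 + 153.465 + 151.89 + 153.665 + 153.312) / 12 = 153.7315
s = sqrt(sum((x - mean)^2)/(n-1)) = 0.93879008
u_A = s / sqrt(n) = 0.93879008 / sqrt(12) = 0.27100535
u_B1 = 1.339 / sqrt(6) = 0.54664446
u_B2 = 1.48 / sqrt(3) = 0.8544784
u_B3 = 0.886 / sqrt(6) = 0.36170799
uc = sqrt(0.27100535^2 + 0.54664446^2 + 0.8544784^2 + 0.36170799^2) = 1.1105089
U = k * uc = 2 * 1.1105089
U = 2.2210

2.2210


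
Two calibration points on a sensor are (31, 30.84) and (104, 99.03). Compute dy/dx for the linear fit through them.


slope = (y2 - y1) / (x2 - x1)
= (99.03 - 30.84) / (104 - 31)
= 68.1900 / 73
= 0.9341

0.9341


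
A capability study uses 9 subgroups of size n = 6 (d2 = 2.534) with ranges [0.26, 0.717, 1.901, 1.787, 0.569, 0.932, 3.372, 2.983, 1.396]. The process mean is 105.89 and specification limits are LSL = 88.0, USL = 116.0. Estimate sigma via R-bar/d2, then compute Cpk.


R_bar = (0.26 + 0.717 + 1.901 + 1.787 + 0.569 + 0.932 + 3.372 + 2.983 + 1.396) / 9 = 1.5463333
sigma = R_bar / d2 = 1.5463333 / 2.534 = 0.61023414
Cp = (USL - LSL)/(6*sigma) = (116.0 - 88.0)/(6*0.61023414) = 7.6473
Cpu = (116.0 - 105.89)/(3*0.61023414) = 5.5225
Cpl = (105.89 - 88.0)/(3*0.61023414) = 9.7722
Cpk = min(Cpu, Cpl) = 5.5225

5.5225


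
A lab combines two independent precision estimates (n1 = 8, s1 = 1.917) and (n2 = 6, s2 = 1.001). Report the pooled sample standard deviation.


s_p = sqrt(((n1-1)*s1^2 + (n2-1)*s2^2) / (n1+n2-2))
numerator = (8-1)*1.917^2 + (6-1)*1.001^2 = 25.724223 + 5.010005 = 30.734228
denominator = 8 + 6 - 2 = 12
s_p^2 = 30.734228 / 12 = 2.5611857
s_p = sqrt(2.5611857) = 1.6004

1.6004


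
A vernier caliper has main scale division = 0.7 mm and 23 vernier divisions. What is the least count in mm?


LC = MSD / n_div
= 0.7 / 23
= 0.0304

0.0304


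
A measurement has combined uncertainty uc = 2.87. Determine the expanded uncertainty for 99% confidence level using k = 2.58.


U = k * uc
U = 2.58 * 2.87
U = 7.4046

7.4046


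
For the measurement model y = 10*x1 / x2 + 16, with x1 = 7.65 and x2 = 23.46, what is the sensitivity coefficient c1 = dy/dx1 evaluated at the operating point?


y = 10*x1 / x2 + 16
dy/dx1 = 10/x2
Evaluate at x2 = 23.46: c1 = 10 / 23.46
c1 = 0.4263

0.4263


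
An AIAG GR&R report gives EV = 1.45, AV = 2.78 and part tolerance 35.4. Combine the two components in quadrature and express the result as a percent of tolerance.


GRR = sqrt(EV^2 + AV^2) = sqrt(1.45^2 + 2.78^2) = 3.1354266
%GRR = GRR / tol * 100 = 3.1354266 / 35.4 * 100
%GRR = 8.8571

8.8571


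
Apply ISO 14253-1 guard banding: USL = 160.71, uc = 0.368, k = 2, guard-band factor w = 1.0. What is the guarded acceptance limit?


U = k * uc = 2 * 0.368 = 0.736
guard band g = w * U = 1.0 * 0.736 = 0.736
AL = USL - g = 160.71 - 0.736
AL = 159.9740

159.9740


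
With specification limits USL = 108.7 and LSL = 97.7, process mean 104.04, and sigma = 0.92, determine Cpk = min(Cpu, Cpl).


Cpu = (USL - mean) / (3*sigma) = (108.7 - 104.04) / (3*0.92) = 1.6884
Cpl = (mean - LSL) / (3*sigma) = (104.04 - 97.7) / (3*0.92) = 2.2971
Cpk = min(Cpu, Cpl) = 1.6884

1.6884


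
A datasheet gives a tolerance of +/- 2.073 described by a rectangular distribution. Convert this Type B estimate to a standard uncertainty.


u_B = half_width / sqrt(3)
u_B = 2.073 / 1.7320508
u_B = 1.1968

1.1968


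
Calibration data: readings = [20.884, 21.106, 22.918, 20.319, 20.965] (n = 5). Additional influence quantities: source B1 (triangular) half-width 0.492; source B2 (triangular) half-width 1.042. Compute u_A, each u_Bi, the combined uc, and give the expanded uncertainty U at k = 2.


mean = (20.884 + 21.106 + 22.918 + 20.319 + 20.965) / 5 = 21.2384
s = sqrt(sum((x - mean)^2)/(n-1)) = 0.9854224
u_A = s / sqrt(n) = 0.9854224 / sqrt(5) = 0.44069429
u_B1 = 0.492 / sqrt(6) = 0.20085816
u_B2 = 1.042 / sqrt(6) = 0.42539472
uc = sqrt(0.44069429^2 + 0.20085816^2 + 0.42539472^2) = 0.6446054
U = k * uc = 2 * 0.6446054
U = 1.2892

1.2892


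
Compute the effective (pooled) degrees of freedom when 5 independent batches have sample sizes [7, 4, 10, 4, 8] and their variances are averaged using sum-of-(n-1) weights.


nu = sum_i (n_i - 1)
nu = ((7 - 1) + (4 - 1) + (10 - 1) + (4 - 1) + (8 - 1))
nu = 6 + 3 + 9 + 3 + 7
nu = 28

28


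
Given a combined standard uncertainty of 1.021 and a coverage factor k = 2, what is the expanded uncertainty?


U = k * uc
U = 2 * 1.021
U = 2.0420

2.0420


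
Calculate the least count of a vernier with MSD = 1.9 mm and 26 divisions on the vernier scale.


LC = MSD / n_div
= 1.9 / 26
= 0.0731

0.0731


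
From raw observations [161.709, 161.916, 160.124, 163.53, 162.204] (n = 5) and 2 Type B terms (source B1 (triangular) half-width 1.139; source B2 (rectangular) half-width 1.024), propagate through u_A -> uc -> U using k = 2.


mean = (161.709 + 161.916 + 160.124 + 163.53 + 162.204) / 5 = 161.8966
s = sqrt(sum((x - mean)^2)/(n-1)) = 1.2186233
u_A = s / sqrt(n) = 1.2186233 / sqrt(5) = 0.54498491
u_B1 = 1.139 / sqrt(6) = 0.4649948
u_B2 = 1.024 / sqrt(3) = 0.59120668
uc = sqrt(0.54498491^2 + 0.4649948^2 + 0.59120668^2) = 0.92884555
U = k * uc = 2 * 0.92884555
U = 1.8577

1.8577


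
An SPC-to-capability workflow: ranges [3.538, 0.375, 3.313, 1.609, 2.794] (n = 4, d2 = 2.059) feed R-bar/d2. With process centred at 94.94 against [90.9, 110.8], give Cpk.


R_bar = (3.538 + 0.375 + 3.313 + 1.609 + 2.794) / 5 = 2.3258
sigma = R_bar / d2 = 2.3258 / 2.059 = 1.1295775
Cp = (USL - LSL)/(6*sigma) = (110.8 - 90.9)/(6*1.1295775) = 2.9362
Cpu = (110.8 - 94.94)/(3*1.1295775) = 4.6802
Cpl = (94.94 - 90.9)/(3*1.1295775) = 1.1922
Cpk = min(Cpu, Cpl) = 1.1922

1.1922


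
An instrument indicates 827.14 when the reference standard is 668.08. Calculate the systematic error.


Systematic error = measured - true
= 827.14 - 668.08
= 159.0600

159.0600
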